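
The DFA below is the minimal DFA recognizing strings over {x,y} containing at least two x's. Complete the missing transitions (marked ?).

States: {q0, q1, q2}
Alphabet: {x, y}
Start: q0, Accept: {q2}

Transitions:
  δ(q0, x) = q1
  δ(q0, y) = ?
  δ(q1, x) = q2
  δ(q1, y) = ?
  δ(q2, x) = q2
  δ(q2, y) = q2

From the language and accept set, identify what each state tracks — q0: zero x's seen; q1: one x seen; q2: ≥ two x's seen.
Each missing δ(q, a) is the state matching the new tracked value after reading a.
δ(q0, y) = q0; δ(q1, y) = q1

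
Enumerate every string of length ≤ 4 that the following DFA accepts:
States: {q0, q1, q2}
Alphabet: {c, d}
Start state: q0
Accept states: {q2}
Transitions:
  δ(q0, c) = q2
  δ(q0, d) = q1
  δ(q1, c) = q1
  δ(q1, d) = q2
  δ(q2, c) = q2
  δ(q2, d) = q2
c, cc, cd, dd, ccc, ccd, cdc, cdd, dcd, ddc, ddd, cccc, cccd, ccdc, ccdd, cdcc, cdcd, cddc, cddd, dccd, dcdc, dcdd, ddcc, ddcd, dddc, dddd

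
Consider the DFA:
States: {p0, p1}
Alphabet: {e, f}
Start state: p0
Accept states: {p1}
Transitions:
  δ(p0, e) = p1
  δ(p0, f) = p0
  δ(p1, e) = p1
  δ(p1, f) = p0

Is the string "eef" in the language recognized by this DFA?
Processing string "eef":
  p0 --e--> p1
  p1 --e--> p1
  p1 --f--> p0
Final state: p0
Accept states: {p1}
No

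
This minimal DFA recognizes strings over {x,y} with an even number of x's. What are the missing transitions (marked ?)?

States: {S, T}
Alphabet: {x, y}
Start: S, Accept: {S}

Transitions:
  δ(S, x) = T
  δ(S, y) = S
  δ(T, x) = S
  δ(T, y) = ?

From the language and accept set, identify what each state tracks — S: even number of x's so far; T: odd number of x's so far.
Each missing δ(q, a) is the state matching the new tracked value after reading a.
δ(T, y) = T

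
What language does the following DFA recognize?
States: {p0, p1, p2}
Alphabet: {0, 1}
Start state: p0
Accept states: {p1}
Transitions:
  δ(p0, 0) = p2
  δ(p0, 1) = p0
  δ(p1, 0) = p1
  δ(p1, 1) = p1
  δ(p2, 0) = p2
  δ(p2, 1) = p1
Testing a few strings:
  '11' → reject
  '1000' → reject
  '1' → reject
  '10' → reject
State roles: p0=no 0 seen yet; p1=substring 01 seen; p2=seen a 0, waiting for 1
All binary strings containing the substring 01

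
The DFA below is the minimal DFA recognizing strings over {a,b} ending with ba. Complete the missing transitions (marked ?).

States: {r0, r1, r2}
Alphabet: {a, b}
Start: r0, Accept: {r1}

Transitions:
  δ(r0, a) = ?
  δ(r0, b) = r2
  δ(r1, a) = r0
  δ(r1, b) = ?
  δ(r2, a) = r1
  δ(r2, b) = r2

From the language and accept set, identify what each state tracks — r0: no suffix match; r1: suffix is ba; r2: one trailing b.
Each missing δ(q, a) is the state matching the new tracked value after reading a.
δ(r0, a) = r0; δ(r1, b) = r2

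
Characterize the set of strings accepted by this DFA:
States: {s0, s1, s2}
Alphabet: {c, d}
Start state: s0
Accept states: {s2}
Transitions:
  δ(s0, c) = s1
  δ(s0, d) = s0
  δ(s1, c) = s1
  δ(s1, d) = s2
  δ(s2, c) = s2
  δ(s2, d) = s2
Testing a few strings:
  'dc' → reject
  'ccd' → accept
  'cccd' → accept
  'dd' → reject
State roles: s0=no c seen yet; s1=seen a c, waiting for d; s2=substring cd seen
All strings over {c,d} containing the substring cd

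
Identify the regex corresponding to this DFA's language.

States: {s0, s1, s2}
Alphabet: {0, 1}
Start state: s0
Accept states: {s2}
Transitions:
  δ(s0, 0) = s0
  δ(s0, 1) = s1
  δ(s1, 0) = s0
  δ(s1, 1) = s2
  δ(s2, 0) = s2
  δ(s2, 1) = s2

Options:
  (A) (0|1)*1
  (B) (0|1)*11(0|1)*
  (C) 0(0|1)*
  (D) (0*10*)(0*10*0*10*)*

Check each option against the DFA on short strings; one disagreement eliminates an option:
  (A) (0|1)*1: on '1' the DFA goes s0 → s1 and rejects (s1 ∉ Accept), but the regex matches it → eliminate
  (B) (0|1)*11(0|1)*: agrees with the DFA on every string of length ≤ 6
  (C) 0(0|1)*: on '0' the DFA goes s0 → s0 and rejects (s0 ∉ Accept), but the regex matches it → eliminate
  (D) (0*10*)(0*10*0*10*)*: on '1' the DFA goes s0 → s1 and rejects (s1 ∉ Accept), but the regex matches it → eliminate
Only (B) is consistent with the DFA.
(B) (0|1)*11(0|1)*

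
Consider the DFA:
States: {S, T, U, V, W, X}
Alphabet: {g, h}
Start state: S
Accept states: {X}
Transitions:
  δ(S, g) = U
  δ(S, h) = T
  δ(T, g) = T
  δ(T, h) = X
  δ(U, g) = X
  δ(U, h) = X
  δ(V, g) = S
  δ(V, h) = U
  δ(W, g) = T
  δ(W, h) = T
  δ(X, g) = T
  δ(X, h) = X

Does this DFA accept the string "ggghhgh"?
Processing string "ggghhgh":
  S --g--> U
  U --g--> X
  X --g--> T
  T --h--> X
  X --h--> X
  X --g--> T
  T --h--> X
Final state: X
Accept states: {X}
Yes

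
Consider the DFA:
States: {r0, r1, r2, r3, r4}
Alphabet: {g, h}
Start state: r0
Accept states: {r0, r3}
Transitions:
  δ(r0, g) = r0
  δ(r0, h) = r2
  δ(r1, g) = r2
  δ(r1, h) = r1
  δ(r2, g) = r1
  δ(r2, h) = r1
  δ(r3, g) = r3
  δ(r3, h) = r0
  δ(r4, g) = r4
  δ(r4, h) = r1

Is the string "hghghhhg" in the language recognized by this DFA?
Processing string "hghghhhg":
  r0 --h--> r2
  r2 --g--> r1
  r1 --h--> r1
  r1 --g--> r2
  r2 --h--> r1
  r1 --h--> r1
  r1 --h--> r1
  r1 --g--> r2
Final state: r2
Accept states: {r0, r3}
No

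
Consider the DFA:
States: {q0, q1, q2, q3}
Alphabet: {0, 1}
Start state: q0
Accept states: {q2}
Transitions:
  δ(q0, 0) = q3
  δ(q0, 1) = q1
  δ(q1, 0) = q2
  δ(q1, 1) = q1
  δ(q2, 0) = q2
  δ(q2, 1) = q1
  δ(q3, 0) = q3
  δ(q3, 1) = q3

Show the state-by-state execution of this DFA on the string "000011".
read '0': q0 → q3
  read '0': q3 → q3
  read '0': q3 → q3
  read '0': q3 → q3
  read '1': q3 → q3
  read '1': q3 → q3
q0 -> q3 -> q3 -> q3 -> q3 -> q3 -> q3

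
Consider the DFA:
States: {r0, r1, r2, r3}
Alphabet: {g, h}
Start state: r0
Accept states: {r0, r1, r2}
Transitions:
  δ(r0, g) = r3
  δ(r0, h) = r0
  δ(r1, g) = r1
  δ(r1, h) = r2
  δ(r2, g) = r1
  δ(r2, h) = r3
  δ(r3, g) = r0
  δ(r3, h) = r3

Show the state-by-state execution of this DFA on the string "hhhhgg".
read 'h': r0 → r0
  read 'h': r0 → r0
  read 'h': r0 → r0
  read 'h': r0 → r0
  read 'g': r0 → r3
  read 'g': r3 → r0
r0 -> r0 -> r0 -> r0 -> r0 -> r3 -> r0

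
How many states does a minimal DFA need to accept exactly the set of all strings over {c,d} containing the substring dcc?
By Myhill–Nerode, count the distinguishable equivalence classes: 4 classes — one per longest suffix of the input that is a prefix of 'dcc' (lengths 0 through 2), plus an absorbing 'already seen dcc' class.
4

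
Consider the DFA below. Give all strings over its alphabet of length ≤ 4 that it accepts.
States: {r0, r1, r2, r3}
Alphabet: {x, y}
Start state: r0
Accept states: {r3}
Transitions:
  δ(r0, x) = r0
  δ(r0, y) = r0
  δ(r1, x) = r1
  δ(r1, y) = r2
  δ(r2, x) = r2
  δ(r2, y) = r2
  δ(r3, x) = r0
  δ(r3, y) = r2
None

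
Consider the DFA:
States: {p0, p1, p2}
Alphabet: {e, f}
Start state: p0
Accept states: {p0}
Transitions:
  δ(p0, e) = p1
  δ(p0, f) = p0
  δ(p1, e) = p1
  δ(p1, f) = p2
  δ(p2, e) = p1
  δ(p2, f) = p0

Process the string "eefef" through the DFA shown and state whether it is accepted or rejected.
Processing string "eefef":
  p0 --e--> p1
  p1 --e--> p1
  p1 --f--> p2
  p2 --e--> p1
  p1 --f--> p2
Final state: p2
Accept states: {p0}
No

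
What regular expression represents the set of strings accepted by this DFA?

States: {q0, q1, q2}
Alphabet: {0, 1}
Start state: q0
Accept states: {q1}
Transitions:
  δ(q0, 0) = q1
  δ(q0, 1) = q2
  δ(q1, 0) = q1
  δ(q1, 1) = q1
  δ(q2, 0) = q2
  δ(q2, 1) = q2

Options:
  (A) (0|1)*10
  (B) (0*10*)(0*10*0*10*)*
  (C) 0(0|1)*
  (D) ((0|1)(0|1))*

Check each option against the DFA on short strings; one disagreement eliminates an option:
  (A) (0|1)*10: on '0' the DFA goes q0 → q1 and accepts (q1 ∈ Accept), but the regex does not match it → eliminate
  (B) (0*10*)(0*10*0*10*)*: on '0' the DFA goes q0 → q1 and accepts (q1 ∈ Accept), but the regex does not match it → eliminate
  (C) 0(0|1)*: agrees with the DFA on every string of length ≤ 6
  (D) ((0|1)(0|1))*: on ε the DFA stays in q0 and rejects (q0 ∉ Accept), but the regex matches it → eliminate
Only (C) is consistent with the DFA.
(C) 0(0|1)*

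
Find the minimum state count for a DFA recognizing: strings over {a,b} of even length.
By Myhill–Nerode, count the distinguishable equivalence classes: two classes — parity of the length.
2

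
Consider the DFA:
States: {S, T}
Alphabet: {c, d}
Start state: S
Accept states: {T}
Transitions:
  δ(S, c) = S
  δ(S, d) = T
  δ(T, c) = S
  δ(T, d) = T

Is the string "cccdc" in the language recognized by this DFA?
Processing string "cccdc":
  S --c--> S
  S --c--> S
  S --c--> S
  S --d--> T
  T --c--> S
Final state: S
Accept states: {T}
No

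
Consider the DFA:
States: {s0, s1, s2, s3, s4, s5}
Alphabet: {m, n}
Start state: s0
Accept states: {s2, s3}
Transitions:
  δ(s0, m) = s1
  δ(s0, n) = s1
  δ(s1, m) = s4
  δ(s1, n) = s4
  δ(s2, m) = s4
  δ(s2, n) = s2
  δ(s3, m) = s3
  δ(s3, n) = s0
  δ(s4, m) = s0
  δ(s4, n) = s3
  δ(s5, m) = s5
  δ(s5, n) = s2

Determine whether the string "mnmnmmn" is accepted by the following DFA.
Processing string "mnmnmmn":
  s0 --m--> s1
  s1 --n--> s4
  s4 --m--> s0
  s0 --n--> s1
  s1 --m--> s4
  s4 --m--> s0
  s0 --n--> s1
Final state: s1
Accept states: {s2, s3}
No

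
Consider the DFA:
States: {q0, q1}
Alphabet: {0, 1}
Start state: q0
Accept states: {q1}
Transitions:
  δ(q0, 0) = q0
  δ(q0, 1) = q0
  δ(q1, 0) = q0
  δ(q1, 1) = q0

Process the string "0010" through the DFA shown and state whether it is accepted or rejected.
Processing string "0010":
  q0 --0--> q0
  q0 --0--> q0
  q0 --1--> q0
  q0 --0--> q0
Final state: q0
Accept states: {q1}
No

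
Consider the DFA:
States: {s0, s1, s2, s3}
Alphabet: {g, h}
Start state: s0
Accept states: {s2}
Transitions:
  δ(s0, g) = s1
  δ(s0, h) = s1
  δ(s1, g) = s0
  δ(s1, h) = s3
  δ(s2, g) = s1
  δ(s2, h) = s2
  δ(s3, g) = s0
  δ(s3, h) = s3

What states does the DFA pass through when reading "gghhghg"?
read 'g': s0 → s1
  read 'g': s1 → s0
  read 'h': s0 → s1
  read 'h': s1 → s3
  read 'g': s3 → s0
  read 'h': s0 → s1
  read 'g': s1 → s0
s0 -> s1 -> s0 -> s1 -> s3 -> s0 -> s1 -> s0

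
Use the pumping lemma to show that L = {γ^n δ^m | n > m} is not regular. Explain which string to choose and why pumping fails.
Assume L is regular with pumping length p. Idea: pumping down the γ-block drops the γ-count to at most the δ-count.
Choose s = γ^(p+1) δ^p ∈ L (|s| = 2p+1 ≥ p). By the pumping lemma, s = xyz with |xy| ≤ p, |y| > 0, so y = γ^k with k ≥ 1. Take i = 0: xz = γ^(p+1−k) δ^p. Since k ≥ 1, p+1−k ≤ p, so the number of γ's is no longer strictly greater than the number of δ's, hence xz ∉ L.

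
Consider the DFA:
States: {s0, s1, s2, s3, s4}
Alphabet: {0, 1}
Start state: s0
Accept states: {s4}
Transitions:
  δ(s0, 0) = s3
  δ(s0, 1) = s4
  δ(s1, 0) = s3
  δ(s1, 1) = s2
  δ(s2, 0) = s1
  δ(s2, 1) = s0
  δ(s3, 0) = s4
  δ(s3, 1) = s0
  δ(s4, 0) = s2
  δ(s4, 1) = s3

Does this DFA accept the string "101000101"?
Processing string "101000101":
  s0 --1--> s4
  s4 --0--> s2
  s2 --1--> s0
  s0 --0--> s3
  s3 --0--> s4
  s4 --0--> s2
  s2 --1--> s0
  s0 --0--> s3
  s3 --1--> s0
Final state: s0
Accept states: {s4}
No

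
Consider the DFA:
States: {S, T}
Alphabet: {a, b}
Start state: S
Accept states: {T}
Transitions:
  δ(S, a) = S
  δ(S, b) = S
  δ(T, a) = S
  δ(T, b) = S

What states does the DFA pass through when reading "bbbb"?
read 'b': S → S
  read 'b': S → S
  read 'b': S → S
  read 'b': S → S
S -> S -> S -> S -> S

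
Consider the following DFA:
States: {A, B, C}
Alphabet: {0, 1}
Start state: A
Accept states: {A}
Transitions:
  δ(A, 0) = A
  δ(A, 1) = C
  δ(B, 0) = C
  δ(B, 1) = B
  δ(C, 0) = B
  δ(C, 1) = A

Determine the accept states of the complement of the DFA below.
Complement accept states = All states \ Original accept states
= {A, B, C} \ {A}
{B, C}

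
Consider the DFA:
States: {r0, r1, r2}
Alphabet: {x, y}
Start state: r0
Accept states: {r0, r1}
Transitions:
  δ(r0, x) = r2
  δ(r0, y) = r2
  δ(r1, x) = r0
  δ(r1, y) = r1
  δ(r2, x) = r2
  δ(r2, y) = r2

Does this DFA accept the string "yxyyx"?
Processing string "yxyyx":
  r0 --y--> r2
  r2 --x--> r2
  r2 --y--> r2
  r2 --y--> r2
  r2 --x--> r2
Final state: r2
Accept states: {r0, r1}
No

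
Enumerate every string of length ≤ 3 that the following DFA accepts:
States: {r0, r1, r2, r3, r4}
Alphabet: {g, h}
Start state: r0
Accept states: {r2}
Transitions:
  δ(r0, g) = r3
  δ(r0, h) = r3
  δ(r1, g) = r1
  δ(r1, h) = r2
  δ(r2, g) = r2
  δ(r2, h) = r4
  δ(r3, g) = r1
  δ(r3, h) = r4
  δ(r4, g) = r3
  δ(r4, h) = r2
ggh, ghh, hgh, hhh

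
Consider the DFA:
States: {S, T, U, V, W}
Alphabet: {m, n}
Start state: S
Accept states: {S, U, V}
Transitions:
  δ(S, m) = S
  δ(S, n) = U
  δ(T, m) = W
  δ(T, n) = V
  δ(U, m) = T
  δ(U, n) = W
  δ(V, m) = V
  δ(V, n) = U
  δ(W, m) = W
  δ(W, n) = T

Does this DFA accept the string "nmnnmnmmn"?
Processing string "nmnnmnmmn":
  S --n--> U
  U --m--> T
  T --n--> V
  V --n--> U
  U --m--> T
  T --n--> V
  V --m--> V
  V --m--> V
  V --n--> U
Final state: U
Accept states: {S, U, V}
Yes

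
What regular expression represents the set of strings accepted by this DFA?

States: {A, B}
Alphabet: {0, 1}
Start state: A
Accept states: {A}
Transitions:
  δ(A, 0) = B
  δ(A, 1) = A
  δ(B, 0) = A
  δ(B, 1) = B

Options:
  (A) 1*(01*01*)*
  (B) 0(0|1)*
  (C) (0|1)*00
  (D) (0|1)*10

Check each option against the DFA on short strings; one disagreement eliminates an option:
  (A) 1*(01*01*)*: agrees with the DFA on every string of length ≤ 6
  (B) 0(0|1)*: on ε the DFA stays in A and accepts (A ∈ Accept), but the regex does not match it → eliminate
  (C) (0|1)*00: on ε the DFA stays in A and accepts (A ∈ Accept), but the regex does not match it → eliminate
  (D) (0|1)*10: on ε the DFA stays in A and accepts (A ∈ Accept), but the regex does not match it → eliminate
Only (A) is consistent with the DFA.
(A) 1*(01*01*)*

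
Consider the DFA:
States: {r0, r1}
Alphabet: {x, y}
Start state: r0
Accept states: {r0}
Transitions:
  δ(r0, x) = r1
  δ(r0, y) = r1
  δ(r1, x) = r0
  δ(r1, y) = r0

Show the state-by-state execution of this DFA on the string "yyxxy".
read 'y': r0 → r1
  read 'y': r1 → r0
  read 'x': r0 → r1
  read 'x': r1 → r0
  read 'y': r0 → r1
r0 -> r1 -> r0 -> r1 -> r0 -> r1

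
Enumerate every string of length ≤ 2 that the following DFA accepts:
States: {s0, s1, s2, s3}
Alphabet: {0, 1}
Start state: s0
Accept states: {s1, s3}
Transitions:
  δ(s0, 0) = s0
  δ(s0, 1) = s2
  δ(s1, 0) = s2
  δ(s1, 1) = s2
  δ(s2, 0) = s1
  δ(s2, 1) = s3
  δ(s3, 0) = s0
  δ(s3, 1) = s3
10, 11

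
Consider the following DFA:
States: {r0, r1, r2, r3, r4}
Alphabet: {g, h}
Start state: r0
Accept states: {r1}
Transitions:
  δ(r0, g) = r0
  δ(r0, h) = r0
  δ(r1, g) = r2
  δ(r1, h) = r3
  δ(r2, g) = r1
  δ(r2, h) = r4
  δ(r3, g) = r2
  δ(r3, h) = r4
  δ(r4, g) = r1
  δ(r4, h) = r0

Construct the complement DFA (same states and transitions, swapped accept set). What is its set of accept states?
Complement accept states = All states \ Original accept states
= {r0, r1, r2, r3, r4} \ {r1}
{r0, r2, r3, r4}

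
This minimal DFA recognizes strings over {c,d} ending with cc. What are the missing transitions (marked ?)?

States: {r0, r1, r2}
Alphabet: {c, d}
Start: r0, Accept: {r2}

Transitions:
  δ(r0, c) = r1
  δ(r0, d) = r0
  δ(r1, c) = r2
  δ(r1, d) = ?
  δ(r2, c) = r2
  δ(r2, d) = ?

From the language and accept set, identify what each state tracks — r0: last symbol not c; r1: one trailing c; r2: two trailing c's.
Each missing δ(q, a) is the state matching the new tracked value after reading a.
δ(r1, d) = r0; δ(r2, d) = r0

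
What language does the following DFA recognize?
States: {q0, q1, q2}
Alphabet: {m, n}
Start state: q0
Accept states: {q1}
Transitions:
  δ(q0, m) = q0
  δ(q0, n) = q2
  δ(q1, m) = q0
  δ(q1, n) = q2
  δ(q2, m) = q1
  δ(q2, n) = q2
Testing a few strings:
  'm' → reject
  'mmm' → reject
  'nmnn' → reject
  'nmn' → reject
State roles: q0=no suffix match; q1=suffix is nm; q2=one trailing n
All strings over {m,n} ending with nm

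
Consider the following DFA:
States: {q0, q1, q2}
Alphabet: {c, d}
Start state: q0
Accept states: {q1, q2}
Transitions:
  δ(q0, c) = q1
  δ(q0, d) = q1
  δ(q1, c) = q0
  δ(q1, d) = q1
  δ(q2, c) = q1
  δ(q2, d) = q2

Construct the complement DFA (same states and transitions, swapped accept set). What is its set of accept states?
Complement accept states = All states \ Original accept states
= {q0, q1, q2} \ {q1, q2}
{q0}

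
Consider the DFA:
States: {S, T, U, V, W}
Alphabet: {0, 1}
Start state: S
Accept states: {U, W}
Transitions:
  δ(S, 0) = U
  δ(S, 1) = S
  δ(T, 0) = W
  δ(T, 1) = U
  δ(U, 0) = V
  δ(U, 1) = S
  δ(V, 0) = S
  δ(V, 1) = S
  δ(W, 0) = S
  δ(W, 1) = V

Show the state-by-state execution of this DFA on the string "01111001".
read '0': S → U
  read '1': U → S
  read '1': S → S
  read '1': S → S
  read '1': S → S
  read '0': S → U
  read '0': U → V
  read '1': V → S
S -> U -> S -> S -> S -> S -> U -> V -> S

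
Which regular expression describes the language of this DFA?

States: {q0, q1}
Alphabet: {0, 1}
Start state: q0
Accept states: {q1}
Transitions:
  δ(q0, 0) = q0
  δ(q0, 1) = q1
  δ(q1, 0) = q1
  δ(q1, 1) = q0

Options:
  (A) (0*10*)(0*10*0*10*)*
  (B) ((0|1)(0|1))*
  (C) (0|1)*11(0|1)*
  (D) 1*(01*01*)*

Check each option against the DFA on short strings; one disagreement eliminates an option:
  (A) (0*10*)(0*10*0*10*)*: agrees with the DFA on every string of length ≤ 6
  (B) ((0|1)(0|1))*: on ε the DFA stays in q0 and rejects (q0 ∉ Accept), but the regex matches it → eliminate
  (C) (0|1)*11(0|1)*: on '1' the DFA goes q0 → q1 and accepts (q1 ∈ Accept), but the regex does not match it → eliminate
  (D) 1*(01*01*)*: on ε the DFA stays in q0 and rejects (q0 ∉ Accept), but the regex matches it → eliminate
Only (A) is consistent with the DFA.
(A) (0*10*)(0*10*0*10*)*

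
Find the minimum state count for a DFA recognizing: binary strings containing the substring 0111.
By Myhill–Nerode, count the distinguishable equivalence classes: 5 classes — one per longest suffix of the input that is a prefix of '0111' (lengths 0 through 3), plus an absorbing 'already seen 0111' class.
5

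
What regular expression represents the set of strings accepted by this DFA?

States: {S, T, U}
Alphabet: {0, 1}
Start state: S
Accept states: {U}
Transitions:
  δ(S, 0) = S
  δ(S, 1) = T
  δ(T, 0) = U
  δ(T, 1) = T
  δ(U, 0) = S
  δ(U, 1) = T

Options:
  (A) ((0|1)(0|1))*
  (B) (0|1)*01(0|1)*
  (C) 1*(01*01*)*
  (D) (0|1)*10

Check each option against the DFA on short strings; one disagreement eliminates an option:
  (A) ((0|1)(0|1))*: on ε the DFA stays in S and rejects (S ∉ Accept), but the regex matches it → eliminate
  (B) (0|1)*01(0|1)*: on '01' the DFA goes S → S → T and rejects (T ∉ Accept), but the regex matches it → eliminate
  (C) 1*(01*01*)*: on ε the DFA stays in S and rejects (S ∉ Accept), but the regex matches it → eliminate
  (D) (0|1)*10: agrees with the DFA on every string of length ≤ 6
Only (D) is consistent with the DFA.
(D) (0|1)*10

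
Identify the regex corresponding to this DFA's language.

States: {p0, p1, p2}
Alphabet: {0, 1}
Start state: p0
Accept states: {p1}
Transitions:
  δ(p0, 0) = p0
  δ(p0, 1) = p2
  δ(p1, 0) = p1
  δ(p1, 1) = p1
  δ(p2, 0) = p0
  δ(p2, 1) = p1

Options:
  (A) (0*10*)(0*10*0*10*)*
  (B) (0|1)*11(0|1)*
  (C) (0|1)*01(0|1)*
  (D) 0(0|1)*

Check each option against the DFA on short strings; one disagreement eliminates an option:
  (A) (0*10*)(0*10*0*10*)*: on '1' the DFA goes p0 → p2 and rejects (p2 ∉ Accept), but the regex matches it → eliminate
  (B) (0|1)*11(0|1)*: agrees with the DFA on every string of length ≤ 6
  (C) (0|1)*01(0|1)*: on '01' the DFA goes p0 → p0 → p2 and rejects (p2 ∉ Accept), but the regex matches it → eliminate
  (D) 0(0|1)*: on '0' the DFA goes p0 → p0 and rejects (p0 ∉ Accept), but the regex matches it → eliminate
Only (B) is consistent with the DFA.
(B) (0|1)*11(0|1)*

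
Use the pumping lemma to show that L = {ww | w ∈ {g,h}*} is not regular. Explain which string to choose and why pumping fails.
Assume L is regular with pumping length p. Idea: pumping the leading g-block breaks the equality of the two halves.
Choose s = g^p h g^p h ∈ L (with w = g^p h). |s| = 2p+2 ≥ p. By the pumping lemma, s = xyz with |xy| ≤ p, |y| > 0, so y = g^k with k ≥ 1, in the first g-block. Then xy²z = g^(p+k) h g^p h, of length 2p+2+k. If k is odd this length is odd, so it cannot be of the form ww. If k is even, each half has length p+1+k/2 ≤ p+k, so the first half lies entirely inside the leading g-block and contains no h, while the second half ends in h; the halves differ. Either way xy²z ∉ L.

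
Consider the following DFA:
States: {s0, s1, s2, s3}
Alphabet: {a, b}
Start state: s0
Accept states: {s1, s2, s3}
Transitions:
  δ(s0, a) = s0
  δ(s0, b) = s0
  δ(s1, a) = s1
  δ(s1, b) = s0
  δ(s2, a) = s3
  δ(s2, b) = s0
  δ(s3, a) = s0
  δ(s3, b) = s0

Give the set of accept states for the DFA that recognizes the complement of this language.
Complement accept states = All states \ Original accept states
= {s0, s1, s2, s3} \ {s1, s2, s3}
{s0}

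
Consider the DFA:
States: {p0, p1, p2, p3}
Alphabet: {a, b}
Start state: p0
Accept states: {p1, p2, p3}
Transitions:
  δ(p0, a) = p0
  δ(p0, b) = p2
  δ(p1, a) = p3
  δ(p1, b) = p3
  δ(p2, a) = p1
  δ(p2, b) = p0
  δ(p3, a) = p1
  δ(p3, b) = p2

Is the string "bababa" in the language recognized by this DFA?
Processing string "bababa":
  p0 --b--> p2
  p2 --a--> p1
  p1 --b--> p3
  p3 --a--> p1
  p1 --b--> p3
  p3 --a--> p1
Final state: p1
Accept states: {p1, p2, p3}
Yes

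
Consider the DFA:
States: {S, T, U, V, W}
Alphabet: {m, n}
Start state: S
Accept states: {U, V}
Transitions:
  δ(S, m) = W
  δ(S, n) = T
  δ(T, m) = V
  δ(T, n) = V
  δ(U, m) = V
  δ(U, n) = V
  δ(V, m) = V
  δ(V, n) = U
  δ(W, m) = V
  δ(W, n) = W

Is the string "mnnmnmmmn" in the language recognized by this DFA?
Processing string "mnnmnmmmn":
  S --m--> W
  W --n--> W
  W --n--> W
  W --m--> V
  V --n--> U
  U --m--> V
  V --m--> V
  V --m--> V
  V --n--> U
Final state: U
Accept states: {U, V}
Yes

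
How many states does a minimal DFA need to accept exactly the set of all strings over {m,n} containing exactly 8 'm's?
By Myhill–Nerode, count the distinguishable equivalence classes: 10 classes — having seen 0, 1, …, 8, or >8 copies of 'm'; the count-8 class is the only accepting one and >8 is dead.
10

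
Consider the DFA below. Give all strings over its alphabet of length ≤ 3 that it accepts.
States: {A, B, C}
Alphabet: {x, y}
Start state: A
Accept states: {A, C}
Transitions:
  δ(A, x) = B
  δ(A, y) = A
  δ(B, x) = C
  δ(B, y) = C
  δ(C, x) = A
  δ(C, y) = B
ε, y, xx, xy, yy, xxx, xyx, yxx, yxy, yyy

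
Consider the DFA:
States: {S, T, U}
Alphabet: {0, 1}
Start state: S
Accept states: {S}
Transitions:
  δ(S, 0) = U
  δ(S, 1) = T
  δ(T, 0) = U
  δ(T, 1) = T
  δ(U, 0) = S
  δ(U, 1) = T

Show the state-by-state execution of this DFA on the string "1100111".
read '1': S → T
  read '1': T → T
  read '0': T → U
  read '0': U → S
  read '1': S → T
  read '1': T → T
  read '1': T → T
S -> T -> T -> U -> S -> T -> T -> T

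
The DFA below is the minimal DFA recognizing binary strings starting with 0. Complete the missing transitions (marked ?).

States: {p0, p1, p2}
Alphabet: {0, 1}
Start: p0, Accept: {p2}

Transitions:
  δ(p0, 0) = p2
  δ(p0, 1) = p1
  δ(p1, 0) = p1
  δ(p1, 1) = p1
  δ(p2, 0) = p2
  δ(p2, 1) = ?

From the language and accept set, identify what each state tracks — p0: no input read; p1: started with 1 (dead); p2: started with 0.
Each missing δ(q, a) is the state matching the new tracked value after reading a.
δ(p2, 1) = p2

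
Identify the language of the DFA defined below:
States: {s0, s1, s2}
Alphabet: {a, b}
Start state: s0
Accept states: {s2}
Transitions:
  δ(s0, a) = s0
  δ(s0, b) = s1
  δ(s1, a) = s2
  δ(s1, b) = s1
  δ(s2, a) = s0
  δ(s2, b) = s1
Testing a few strings:
  'baab' → reject
  'ba' → accept
  'baa' → reject
  'a' → reject
State roles: s0=no suffix match; s1=one trailing b; s2=suffix is ba
All strings over {a,b} ending with ba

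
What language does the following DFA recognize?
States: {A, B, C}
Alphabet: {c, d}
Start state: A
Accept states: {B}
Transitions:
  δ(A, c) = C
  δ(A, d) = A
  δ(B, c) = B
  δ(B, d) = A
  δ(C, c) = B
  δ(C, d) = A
Testing a few strings:
  'cdcc' → accept
  'dcdc' → reject
  'ddcd' → reject
  'dcd' → reject
State roles: A=last symbol not c; B=two trailing c's; C=one trailing c
All strings over {c,d} ending with cc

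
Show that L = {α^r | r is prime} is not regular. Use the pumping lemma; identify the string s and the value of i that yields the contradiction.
Assume L is regular with pumping length p. Idea: pumping by a suitable count produces a composite length.
Let q be a prime with q ≥ p and choose s = α^q ∈ L. By the pumping lemma, s = xyz with |xy| ≤ p, |y| = k ≥ 1. Take i = q+1: |xy^(q+1)z| = q + q·k = q(1+k). Since q ≥ 2 and 1+k ≥ 2, q(1+k) is composite, so xy^(q+1)z ∉ L.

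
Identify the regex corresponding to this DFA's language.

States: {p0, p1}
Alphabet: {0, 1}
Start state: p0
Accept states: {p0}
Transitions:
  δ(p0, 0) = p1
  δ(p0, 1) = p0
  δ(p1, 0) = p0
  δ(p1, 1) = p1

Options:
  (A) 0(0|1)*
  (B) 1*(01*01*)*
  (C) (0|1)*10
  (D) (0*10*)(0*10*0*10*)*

Check each option against the DFA on short strings; one disagreement eliminates an option:
  (A) 0(0|1)*: on ε the DFA stays in p0 and accepts (p0 ∈ Accept), but the regex does not match it → eliminate
  (B) 1*(01*01*)*: agrees with the DFA on every string of length ≤ 6
  (C) (0|1)*10: on ε the DFA stays in p0 and accepts (p0 ∈ Accept), but the regex does not match it → eliminate
  (D) (0*10*)(0*10*0*10*)*: on ε the DFA stays in p0 and accepts (p0 ∈ Accept), but the regex does not match it → eliminate
Only (B) is consistent with the DFA.
(B) 1*(01*01*)*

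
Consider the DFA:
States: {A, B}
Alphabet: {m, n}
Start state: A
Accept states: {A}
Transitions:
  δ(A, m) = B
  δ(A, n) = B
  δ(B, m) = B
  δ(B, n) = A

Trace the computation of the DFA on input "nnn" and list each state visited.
read 'n': A → B
  read 'n': B → A
  read 'n': A → B
A -> B -> A -> B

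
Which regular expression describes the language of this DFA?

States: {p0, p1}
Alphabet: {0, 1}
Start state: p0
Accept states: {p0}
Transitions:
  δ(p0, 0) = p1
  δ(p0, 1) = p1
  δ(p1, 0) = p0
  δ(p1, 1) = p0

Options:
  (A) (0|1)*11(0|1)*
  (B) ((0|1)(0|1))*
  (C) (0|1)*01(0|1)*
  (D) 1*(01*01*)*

Check each option against the DFA on short strings; one disagreement eliminates an option:
  (A) (0|1)*11(0|1)*: on ε the DFA stays in p0 and accepts (p0 ∈ Accept), but the regex does not match it → eliminate
  (B) ((0|1)(0|1))*: agrees with the DFA on every string of length ≤ 6
  (C) (0|1)*01(0|1)*: on ε the DFA stays in p0 and accepts (p0 ∈ Accept), but the regex does not match it → eliminate
  (D) 1*(01*01*)*: on '1' the DFA goes p0 → p1 and rejects (p1 ∉ Accept), but the regex matches it → eliminate
Only (B) is consistent with the DFA.
(B) ((0|1)(0|1))*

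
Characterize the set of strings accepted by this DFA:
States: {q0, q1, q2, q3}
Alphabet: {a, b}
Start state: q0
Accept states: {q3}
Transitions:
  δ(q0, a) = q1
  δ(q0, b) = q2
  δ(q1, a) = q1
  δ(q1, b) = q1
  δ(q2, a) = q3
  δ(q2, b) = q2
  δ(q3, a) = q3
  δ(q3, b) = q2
Testing a few strings:
  'abba' → reject
  'bb' → reject
  'b' → reject
  'ab' → reject
State roles: q0=no input read; q1=started with a (dead); q2=started with b, last symbol b; q3=started with b, last symbol a
All strings over {a,b} that start with b and end with a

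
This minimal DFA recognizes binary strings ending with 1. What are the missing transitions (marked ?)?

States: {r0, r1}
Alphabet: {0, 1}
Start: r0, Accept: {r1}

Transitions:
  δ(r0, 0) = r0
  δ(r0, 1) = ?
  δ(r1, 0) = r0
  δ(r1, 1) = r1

From the language and accept set, identify what each state tracks — r0: last symbol not 1; r1: last symbol is 1.
Each missing δ(q, a) is the state matching the new tracked value after reading a.
δ(r0, 1) = r1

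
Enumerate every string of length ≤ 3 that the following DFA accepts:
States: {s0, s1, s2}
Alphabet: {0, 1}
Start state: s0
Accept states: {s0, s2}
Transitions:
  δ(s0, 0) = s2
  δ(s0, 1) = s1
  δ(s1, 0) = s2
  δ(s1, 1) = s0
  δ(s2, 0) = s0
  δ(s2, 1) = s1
ε, 0, 00, 10, 11, 000, 010, 011, 100, 110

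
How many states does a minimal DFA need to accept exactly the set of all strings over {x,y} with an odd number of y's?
By Myhill–Nerode, count the distinguishable equivalence classes: two classes — parity of the count of y's.
2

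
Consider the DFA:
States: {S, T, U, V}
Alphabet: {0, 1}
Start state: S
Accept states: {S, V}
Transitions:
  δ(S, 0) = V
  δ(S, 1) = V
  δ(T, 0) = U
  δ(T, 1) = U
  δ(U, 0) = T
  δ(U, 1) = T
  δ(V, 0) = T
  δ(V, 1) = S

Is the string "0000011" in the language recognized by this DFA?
Processing string "0000011":
  S --0--> V
  V --0--> T
  T --0--> U
  U --0--> T
  T --0--> U
  U --1--> T
  T --1--> U
Final state: U
Accept states: {S, V}
No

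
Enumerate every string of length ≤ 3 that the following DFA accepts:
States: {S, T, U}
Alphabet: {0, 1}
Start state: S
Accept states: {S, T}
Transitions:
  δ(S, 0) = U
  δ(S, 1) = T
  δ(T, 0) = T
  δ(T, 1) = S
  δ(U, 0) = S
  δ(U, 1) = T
ε, 1, 00, 01, 10, 11, 001, 010, 011, 100, 101, 111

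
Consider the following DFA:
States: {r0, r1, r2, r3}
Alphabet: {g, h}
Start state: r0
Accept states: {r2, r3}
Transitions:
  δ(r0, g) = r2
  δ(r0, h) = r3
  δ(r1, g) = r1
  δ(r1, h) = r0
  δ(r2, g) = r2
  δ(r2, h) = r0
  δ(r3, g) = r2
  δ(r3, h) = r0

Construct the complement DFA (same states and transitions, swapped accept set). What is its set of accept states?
Complement accept states = All states \ Original accept states
= {r0, r1, r2, r3} \ {r2, r3}
{r0, r1}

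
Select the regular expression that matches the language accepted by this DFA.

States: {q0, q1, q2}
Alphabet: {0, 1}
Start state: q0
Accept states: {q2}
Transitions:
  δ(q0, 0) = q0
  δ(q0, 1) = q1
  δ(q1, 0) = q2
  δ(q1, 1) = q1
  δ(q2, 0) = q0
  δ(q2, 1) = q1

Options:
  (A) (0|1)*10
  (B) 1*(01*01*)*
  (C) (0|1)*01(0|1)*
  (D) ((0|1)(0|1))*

Check each option against the DFA on short strings; one disagreement eliminates an option:
  (A) (0|1)*10: agrees with the DFA on every string of length ≤ 6
  (B) 1*(01*01*)*: on ε the DFA stays in q0 and rejects (q0 ∉ Accept), but the regex matches it → eliminate
  (C) (0|1)*01(0|1)*: on '01' the DFA goes q0 → q0 → q1 and rejects (q1 ∉ Accept), but the regex matches it → eliminate
  (D) ((0|1)(0|1))*: on ε the DFA stays in q0 and rejects (q0 ∉ Accept), but the regex matches it → eliminate
Only (A) is consistent with the DFA.
(A) (0|1)*10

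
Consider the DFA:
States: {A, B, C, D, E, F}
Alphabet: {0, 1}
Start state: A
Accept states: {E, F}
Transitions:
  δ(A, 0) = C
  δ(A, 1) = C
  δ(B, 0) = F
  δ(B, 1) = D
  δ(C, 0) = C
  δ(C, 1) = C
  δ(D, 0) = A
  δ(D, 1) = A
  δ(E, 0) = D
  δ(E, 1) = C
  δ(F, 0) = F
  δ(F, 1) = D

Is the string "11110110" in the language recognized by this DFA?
Processing string "11110110":
  A --1--> C
  C --1--> C
  C --1--> C
  C --1--> C
  C --0--> C
  C --1--> C
  C --1--> C
  C --0--> C
Final state: C
Accept states: {E, F}
No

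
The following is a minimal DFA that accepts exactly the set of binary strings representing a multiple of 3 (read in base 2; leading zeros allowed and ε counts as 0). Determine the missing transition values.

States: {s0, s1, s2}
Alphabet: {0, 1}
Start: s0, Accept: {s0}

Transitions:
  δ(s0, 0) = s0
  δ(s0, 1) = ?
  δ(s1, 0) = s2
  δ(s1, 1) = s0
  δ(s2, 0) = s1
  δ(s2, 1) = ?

From the language and accept set, identify what each state tracks — s0: value ≡ 0 (mod 3); s1: value ≡ 1 (mod 3); s2: value ≡ 2 (mod 3).
Each missing δ(q, a) is the state matching the new tracked value after reading a.
δ(s0, 1) = s1; δ(s2, 1) = s2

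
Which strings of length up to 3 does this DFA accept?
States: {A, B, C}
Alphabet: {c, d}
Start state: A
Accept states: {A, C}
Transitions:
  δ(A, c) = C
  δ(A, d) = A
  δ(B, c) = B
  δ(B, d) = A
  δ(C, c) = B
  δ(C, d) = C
ε, c, d, cd, dc, dd, ccd, cdd, dcd, ddc, ddd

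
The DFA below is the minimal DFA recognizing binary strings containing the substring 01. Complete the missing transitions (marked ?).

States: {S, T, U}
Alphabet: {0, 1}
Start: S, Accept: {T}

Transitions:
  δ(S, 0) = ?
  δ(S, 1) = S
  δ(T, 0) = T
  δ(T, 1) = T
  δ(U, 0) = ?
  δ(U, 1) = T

From the language and accept set, identify what each state tracks — S: no 0 seen yet; T: substring 01 seen; U: seen a 0, waiting for 1.
Each missing δ(q, a) is the state matching the new tracked value after reading a.
δ(S, 0) = U; δ(U, 0) = U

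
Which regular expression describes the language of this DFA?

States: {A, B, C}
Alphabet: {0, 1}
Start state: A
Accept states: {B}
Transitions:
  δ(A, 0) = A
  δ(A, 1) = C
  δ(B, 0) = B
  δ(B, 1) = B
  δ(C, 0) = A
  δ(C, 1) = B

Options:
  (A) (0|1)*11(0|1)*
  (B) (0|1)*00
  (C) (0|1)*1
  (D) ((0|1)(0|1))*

Check each option against the DFA on short strings; one disagreement eliminates an option:
  (A) (0|1)*11(0|1)*: agrees with the DFA on every string of length ≤ 6
  (B) (0|1)*00: on '00' the DFA goes A → A → A and rejects (A ∉ Accept), but the regex matches it → eliminate
  (C) (0|1)*1: on '1' the DFA goes A → C and rejects (C ∉ Accept), but the regex matches it → eliminate
  (D) ((0|1)(0|1))*: on ε the DFA stays in A and rejects (A ∉ Accept), but the regex matches it → eliminate
Only (A) is consistent with the DFA.
(A) (0|1)*11(0|1)*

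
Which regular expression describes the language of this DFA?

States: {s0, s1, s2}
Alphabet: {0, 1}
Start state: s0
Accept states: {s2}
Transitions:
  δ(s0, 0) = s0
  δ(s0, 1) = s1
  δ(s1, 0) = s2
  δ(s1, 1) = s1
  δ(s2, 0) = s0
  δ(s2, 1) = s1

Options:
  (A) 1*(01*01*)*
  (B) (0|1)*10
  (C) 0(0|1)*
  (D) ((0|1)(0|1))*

Check each option against the DFA on short strings; one disagreement eliminates an option:
  (A) 1*(01*01*)*: on ε the DFA stays in s0 and rejects (s0 ∉ Accept), but the regex matches it → eliminate
  (B) (0|1)*10: agrees with the DFA on every string of length ≤ 6
  (C) 0(0|1)*: on '0' the DFA goes s0 → s0 and rejects (s0 ∉ Accept), but the regex matches it → eliminate
  (D) ((0|1)(0|1))*: on ε the DFA stays in s0 and rejects (s0 ∉ Accept), but the regex matches it → eliminate
Only (B) is consistent with the DFA.
(B) (0|1)*10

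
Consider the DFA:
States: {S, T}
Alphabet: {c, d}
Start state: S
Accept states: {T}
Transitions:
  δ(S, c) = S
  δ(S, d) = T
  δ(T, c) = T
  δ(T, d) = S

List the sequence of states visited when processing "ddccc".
read 'd': S → T
  read 'd': T → S
  read 'c': S → S
  read 'c': S → S
  read 'c': S → S
S -> T -> S -> S -> S -> S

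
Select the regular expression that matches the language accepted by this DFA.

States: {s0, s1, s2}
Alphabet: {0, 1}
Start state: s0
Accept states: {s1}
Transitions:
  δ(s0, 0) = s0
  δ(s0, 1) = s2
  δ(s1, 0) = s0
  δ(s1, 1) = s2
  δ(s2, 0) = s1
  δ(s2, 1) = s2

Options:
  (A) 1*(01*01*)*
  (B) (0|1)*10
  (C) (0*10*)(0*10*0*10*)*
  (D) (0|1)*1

Check each option against the DFA on short strings; one disagreement eliminates an option:
  (A) 1*(01*01*)*: on ε the DFA stays in s0 and rejects (s0 ∉ Accept), but the regex matches it → eliminate
  (B) (0|1)*10: agrees with the DFA on every string of length ≤ 6
  (C) (0*10*)(0*10*0*10*)*: on '1' the DFA goes s0 → s2 and rejects (s2 ∉ Accept), but the regex matches it → eliminate
  (D) (0|1)*1: on '1' the DFA goes s0 → s2 and rejects (s2 ∉ Accept), but the regex matches it → eliminate
Only (B) is consistent with the DFA.
(B) (0|1)*10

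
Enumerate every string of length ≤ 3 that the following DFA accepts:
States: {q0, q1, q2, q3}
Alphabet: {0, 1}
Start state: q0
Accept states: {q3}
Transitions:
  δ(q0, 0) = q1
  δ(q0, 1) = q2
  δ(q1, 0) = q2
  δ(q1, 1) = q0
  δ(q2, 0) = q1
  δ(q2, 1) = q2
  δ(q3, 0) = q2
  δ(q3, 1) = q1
None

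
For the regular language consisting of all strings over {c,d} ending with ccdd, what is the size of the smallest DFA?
By Myhill–Nerode, count the distinguishable equivalence classes: 5 classes — one per longest suffix of the input that is a prefix of 'ccdd' (lengths 0 through 4); only the length-4 class is accepting.
5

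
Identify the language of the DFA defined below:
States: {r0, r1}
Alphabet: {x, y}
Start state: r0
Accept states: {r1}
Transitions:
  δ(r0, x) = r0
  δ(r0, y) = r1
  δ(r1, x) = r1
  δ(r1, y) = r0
Testing a few strings:
  'xyx' → accept
  'y' → accept
  'xxx' → reject
  'xxy' → accept
State roles: r0=even number of y's so far; r1=odd number of y's so far
All strings over {x,y} with an odd number of y's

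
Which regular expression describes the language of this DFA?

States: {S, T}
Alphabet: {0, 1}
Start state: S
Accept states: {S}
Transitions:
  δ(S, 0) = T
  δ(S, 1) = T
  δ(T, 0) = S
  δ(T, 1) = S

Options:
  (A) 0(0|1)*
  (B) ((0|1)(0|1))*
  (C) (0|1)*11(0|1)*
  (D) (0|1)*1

Check each option against the DFA on short strings; one disagreement eliminates an option:
  (A) 0(0|1)*: on ε the DFA stays in S and accepts (S ∈ Accept), but the regex does not match it → eliminate
  (B) ((0|1)(0|1))*: agrees with the DFA on every string of length ≤ 6
  (C) (0|1)*11(0|1)*: on ε the DFA stays in S and accepts (S ∈ Accept), but the regex does not match it → eliminate
  (D) (0|1)*1: on ε the DFA stays in S and accepts (S ∈ Accept), but the regex does not match it → eliminate
Only (B) is consistent with the DFA.
(B) ((0|1)(0|1))*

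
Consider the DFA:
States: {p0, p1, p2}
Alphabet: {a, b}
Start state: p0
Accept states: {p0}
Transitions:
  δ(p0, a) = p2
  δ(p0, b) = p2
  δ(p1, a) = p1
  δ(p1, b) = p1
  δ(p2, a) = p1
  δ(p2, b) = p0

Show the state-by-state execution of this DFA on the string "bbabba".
read 'b': p0 → p2
  read 'b': p2 → p0
  read 'a': p0 → p2
  read 'b': p2 → p0
  read 'b': p0 → p2
  read 'a': p2 → p1
p0 -> p2 -> p0 -> p2 -> p0 -> p2 -> p1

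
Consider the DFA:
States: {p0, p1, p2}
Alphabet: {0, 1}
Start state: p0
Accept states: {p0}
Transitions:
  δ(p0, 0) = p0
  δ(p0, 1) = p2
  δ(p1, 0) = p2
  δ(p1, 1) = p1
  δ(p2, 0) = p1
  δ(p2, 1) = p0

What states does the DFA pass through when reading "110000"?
read '1': p0 → p2
  read '1': p2 → p0
  read '0': p0 → p0
  read '0': p0 → p0
  read '0': p0 → p0
  read '0': p0 → p0
p0 -> p2 -> p0 -> p0 -> p0 -> p0 -> p0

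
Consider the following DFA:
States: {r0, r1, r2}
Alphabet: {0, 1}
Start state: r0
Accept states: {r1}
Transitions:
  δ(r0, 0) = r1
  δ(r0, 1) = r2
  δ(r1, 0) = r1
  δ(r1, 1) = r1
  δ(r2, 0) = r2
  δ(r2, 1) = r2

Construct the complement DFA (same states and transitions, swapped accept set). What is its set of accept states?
Complement accept states = All states \ Original accept states
= {r0, r1, r2} \ {r1}
{r0, r2}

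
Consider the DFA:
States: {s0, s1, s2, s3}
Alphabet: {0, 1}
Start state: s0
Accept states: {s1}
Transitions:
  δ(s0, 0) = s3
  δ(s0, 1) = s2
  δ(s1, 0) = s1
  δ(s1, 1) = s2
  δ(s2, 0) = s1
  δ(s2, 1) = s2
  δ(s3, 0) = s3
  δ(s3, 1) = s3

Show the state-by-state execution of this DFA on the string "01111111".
read '0': s0 → s3
  read '1': s3 → s3
  read '1': s3 → s3
  read '1': s3 → s3
  read '1': s3 → s3
  read '1': s3 → s3
  read '1': s3 → s3
  read '1': s3 → s3
s0 -> s3 -> s3 -> s3 -> s3 -> s3 -> s3 -> s3 -> s3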